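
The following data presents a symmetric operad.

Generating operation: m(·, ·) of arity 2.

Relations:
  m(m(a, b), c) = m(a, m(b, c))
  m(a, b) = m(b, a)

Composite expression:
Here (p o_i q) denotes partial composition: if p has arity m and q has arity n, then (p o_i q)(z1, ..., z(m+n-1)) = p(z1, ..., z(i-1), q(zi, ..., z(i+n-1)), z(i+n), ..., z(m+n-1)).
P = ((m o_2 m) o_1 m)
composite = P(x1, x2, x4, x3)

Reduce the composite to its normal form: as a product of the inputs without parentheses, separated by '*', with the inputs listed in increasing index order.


x1 * x2 * x3 * x4

Any arrangement under m is one operation, so sort the x-inputs.
m(x1, x2) reduces to x1 * x2
m(x4, x3) reduces to x4 * x3
m(m(x1, x2), m(x4, x3)) reduces to x1 * x2 * x4 * x3
commutativity sorts the factors: x1 * x2 * x3 * x4


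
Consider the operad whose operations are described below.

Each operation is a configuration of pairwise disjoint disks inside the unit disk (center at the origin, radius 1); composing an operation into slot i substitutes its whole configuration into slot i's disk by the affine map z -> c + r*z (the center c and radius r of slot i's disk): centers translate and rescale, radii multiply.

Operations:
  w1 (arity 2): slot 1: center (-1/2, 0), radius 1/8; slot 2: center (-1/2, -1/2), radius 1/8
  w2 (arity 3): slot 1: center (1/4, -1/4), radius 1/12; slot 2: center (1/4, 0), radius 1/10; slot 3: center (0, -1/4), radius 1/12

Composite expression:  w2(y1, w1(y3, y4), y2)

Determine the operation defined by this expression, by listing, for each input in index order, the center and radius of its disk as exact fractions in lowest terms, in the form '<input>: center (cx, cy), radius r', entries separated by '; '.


Each y-disk chains the slot maps above it in w2; radii multiply.
input y1: applying the 1 nested substitution gives center (1/4, -1/4), radius 1/12
input y3: applying the 2 nested substitutions gives center (1/5, 0), radius 1/80
input y4: applying the 2 nested substitutions gives center (1/5, -1/20), radius 1/80
input y2: applying the 1 nested substitution gives center (0, -1/4), radius 1/12

y1: center (1/4, -1/4), radius 1/12; y2: center (0, -1/4), radius 1/12; y3: center (1/5, 0), radius 1/80; y4: center (1/5, -1/20), radius 1/80


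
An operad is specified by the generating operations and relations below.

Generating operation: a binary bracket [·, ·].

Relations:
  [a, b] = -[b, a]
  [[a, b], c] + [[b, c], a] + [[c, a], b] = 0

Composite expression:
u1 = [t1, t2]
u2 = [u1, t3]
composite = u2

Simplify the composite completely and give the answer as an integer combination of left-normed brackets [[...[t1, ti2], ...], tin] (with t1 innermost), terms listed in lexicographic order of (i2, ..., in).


[[t1, t2], t3]

In the tensor algebra, words opening t1 carry the t1-anchored form.
Composite bracket: [[t1, t2], t3]
Under [a, b] = ab - ba we get 4 signed associative words (2^2 = 4).
The t1-initial words carry the normal form:
  sign of t1t2t3 is +1, so it contributes +[[t1, t2], t3]


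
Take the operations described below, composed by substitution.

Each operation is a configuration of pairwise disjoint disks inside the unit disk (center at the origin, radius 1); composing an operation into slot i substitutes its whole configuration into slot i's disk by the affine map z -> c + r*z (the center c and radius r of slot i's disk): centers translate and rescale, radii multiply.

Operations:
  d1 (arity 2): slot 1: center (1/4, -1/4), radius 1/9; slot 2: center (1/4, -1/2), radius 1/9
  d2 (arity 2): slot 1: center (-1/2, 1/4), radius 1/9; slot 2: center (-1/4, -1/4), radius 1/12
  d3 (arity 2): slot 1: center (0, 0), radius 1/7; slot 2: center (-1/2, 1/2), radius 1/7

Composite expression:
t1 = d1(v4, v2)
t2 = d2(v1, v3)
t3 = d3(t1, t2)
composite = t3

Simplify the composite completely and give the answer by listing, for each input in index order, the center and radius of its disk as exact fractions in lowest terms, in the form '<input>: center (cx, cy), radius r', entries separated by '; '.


v1: center (-4/7, 15/28), radius 1/63; v2: center (1/28, -1/14), radius 1/63; v3: center (-15/28, 13/28), radius 1/84; v4: center (1/28, -1/28), radius 1/63

Below d3, radii multiply path by path; the v-disk centers shift.
input v4: applying the 2 nested substitutions gives center (1/28, -1/28), radius 1/63
input v2: applying the 2 nested substitutions gives center (1/28, -1/14), radius 1/63
input v1: applying the 2 nested substitutions gives center (-4/7, 15/28), radius 1/63
input v3: applying the 2 nested substitutions gives center (-15/28, 13/28), radius 1/84


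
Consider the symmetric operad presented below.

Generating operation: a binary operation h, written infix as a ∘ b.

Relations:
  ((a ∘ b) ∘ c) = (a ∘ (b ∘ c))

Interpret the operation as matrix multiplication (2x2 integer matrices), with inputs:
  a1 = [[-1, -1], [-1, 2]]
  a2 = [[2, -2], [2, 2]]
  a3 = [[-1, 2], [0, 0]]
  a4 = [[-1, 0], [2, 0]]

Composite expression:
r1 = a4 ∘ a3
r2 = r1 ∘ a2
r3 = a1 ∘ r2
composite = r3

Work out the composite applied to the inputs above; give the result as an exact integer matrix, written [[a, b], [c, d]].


(a4 ∘ a3) = [[1, -2], [-2, 4]]
((a4 ∘ a3) ∘ a2) = [[-2, -6], [4, 12]]
(a1 ∘ ((a4 ∘ a3) ∘ a2)) = [[-2, -6], [10, 30]]

[[-2, -6], [10, 30]]


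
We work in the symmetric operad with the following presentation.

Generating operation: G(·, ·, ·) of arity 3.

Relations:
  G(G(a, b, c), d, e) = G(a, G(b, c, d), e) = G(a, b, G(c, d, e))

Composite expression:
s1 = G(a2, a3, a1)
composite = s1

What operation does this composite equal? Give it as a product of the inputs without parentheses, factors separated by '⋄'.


a2 ⋄ a3 ⋄ a1

Every regrouping of G is equal, so read the a-inputs in written order.
G(a2, a3, a1) linearizes to a2 ⋄ a3 ⋄ a1


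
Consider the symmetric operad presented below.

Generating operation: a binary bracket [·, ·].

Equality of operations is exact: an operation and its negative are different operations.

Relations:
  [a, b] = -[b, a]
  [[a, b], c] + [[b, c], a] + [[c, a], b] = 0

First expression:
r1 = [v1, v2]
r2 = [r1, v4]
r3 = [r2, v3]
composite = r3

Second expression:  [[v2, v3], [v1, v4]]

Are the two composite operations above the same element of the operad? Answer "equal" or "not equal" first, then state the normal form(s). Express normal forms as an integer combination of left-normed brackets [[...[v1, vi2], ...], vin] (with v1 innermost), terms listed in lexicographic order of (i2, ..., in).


The first composite normalizes to [[[v1, v2], v4], v3]
The second composite normalizes to -[[[v1, v4], v2], v3] + [[[v1, v4], v3], v2]
Different reductions; not equal.

not equal — first [[[v1, v2], v4], v3], second -[[[v1, v4], v2], v3] + [[[v1, v4], v3], v2]


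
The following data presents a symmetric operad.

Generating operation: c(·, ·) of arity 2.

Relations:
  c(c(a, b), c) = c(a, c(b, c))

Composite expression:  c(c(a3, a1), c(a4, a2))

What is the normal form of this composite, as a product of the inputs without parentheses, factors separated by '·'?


a3 · a1 · a4 · a2

Every regrouping of c is equal, so read the a-inputs in written order.
c(a3, a1) spells out as a3 · a1
c(a4, a2) spells out as a4 · a2
c(c(a3, a1), c(a4, a2)) spells out as a3 · a1 · a4 · a2


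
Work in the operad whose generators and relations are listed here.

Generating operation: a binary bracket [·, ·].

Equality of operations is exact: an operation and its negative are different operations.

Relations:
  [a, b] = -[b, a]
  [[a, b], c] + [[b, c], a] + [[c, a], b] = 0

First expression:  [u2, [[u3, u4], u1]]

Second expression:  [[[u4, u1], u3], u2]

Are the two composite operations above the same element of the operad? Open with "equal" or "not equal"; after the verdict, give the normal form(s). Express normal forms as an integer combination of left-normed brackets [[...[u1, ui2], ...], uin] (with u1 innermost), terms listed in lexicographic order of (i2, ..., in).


The first composite normalizes to [[[u1, u3], u4], u2] - [[[u1, u4], u3], u2]
The second composite normalizes to -[[[u1, u4], u3], u2]
Distinct normal forms: not equal.

not equal: they reduce to [[[u1, u3], u4], u2] - [[[u1, u4], u3], u2] and -[[[u1, u4], u3], u2]


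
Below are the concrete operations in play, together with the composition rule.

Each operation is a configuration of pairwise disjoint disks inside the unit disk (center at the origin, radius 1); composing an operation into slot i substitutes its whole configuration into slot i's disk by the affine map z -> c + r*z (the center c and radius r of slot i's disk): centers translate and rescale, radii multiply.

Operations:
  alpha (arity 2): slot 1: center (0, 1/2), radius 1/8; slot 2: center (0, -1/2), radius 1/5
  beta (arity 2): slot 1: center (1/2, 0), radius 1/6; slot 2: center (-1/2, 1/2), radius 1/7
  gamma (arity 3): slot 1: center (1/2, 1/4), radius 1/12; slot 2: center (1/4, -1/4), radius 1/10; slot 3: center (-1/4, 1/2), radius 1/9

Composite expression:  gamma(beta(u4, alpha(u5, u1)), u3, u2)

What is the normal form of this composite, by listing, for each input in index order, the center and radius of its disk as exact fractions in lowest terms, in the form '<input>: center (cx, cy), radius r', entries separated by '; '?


u1: center (11/24, 2/7), radius 1/420; u2: center (-1/4, 1/2), radius 1/9; u3: center (1/4, -1/4), radius 1/10; u4: center (13/24, 1/4), radius 1/72; u5: center (11/24, 25/84), radius 1/672

Below gamma, radii multiply path by path; the u-disk centers shift.
input u4: composing its 2 substitution steps yields center (13/24, 1/4), radius 1/72
input u5: composing its 3 substitution steps yields center (11/24, 25/84), radius 1/672
input u1: composing its 3 substitution steps yields center (11/24, 2/7), radius 1/420
input u3: composing its 1 substitution step yields center (1/4, -1/4), radius 1/10
input u2: composing its 1 substitution step yields center (-1/4, 1/2), radius 1/9


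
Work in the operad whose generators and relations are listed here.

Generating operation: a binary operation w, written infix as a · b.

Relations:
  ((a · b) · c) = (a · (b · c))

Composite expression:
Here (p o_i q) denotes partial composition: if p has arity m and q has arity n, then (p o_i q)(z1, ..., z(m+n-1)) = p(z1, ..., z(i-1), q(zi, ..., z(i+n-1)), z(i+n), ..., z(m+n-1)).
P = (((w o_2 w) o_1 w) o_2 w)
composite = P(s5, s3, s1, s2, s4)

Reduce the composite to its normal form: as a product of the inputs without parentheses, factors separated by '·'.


s5 · s3 · s1 · s2 · s4

All parenthesizations of w agree; list the s-inputs left to right.
(s3 · s1) collapses to s3 · s1
(s5 · (s3 · s1)) collapses to s5 · s3 · s1
(s2 · s4) collapses to s2 · s4
((s5 · (s3 · s1)) · (s2 · s4)) collapses to s5 · s3 · s1 · s2 · s4


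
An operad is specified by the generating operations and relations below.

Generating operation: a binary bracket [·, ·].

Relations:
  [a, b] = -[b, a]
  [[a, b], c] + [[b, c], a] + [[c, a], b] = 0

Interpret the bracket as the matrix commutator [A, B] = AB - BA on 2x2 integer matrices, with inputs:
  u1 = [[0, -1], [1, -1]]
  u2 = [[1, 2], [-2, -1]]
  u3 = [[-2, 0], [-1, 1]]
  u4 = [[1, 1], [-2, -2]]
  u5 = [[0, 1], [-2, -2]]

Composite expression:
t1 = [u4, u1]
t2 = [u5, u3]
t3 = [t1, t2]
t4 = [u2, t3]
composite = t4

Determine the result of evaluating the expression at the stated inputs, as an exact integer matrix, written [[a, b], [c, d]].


[[24, 40], [16, -24]]


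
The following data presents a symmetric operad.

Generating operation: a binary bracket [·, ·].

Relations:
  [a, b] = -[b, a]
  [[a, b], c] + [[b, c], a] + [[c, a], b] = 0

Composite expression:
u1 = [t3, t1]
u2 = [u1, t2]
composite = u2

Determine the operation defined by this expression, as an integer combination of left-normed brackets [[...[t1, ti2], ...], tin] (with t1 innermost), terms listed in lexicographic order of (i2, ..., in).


-[[t1, t3], t2]


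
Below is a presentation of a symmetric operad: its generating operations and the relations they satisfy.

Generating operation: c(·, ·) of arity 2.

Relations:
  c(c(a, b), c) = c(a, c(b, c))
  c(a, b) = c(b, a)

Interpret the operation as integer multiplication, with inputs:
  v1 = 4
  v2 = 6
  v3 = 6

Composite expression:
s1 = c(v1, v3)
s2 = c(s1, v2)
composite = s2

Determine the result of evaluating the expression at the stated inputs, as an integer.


144

c(v1, v3) = 24
c(c(v1, v3), v2) = 144


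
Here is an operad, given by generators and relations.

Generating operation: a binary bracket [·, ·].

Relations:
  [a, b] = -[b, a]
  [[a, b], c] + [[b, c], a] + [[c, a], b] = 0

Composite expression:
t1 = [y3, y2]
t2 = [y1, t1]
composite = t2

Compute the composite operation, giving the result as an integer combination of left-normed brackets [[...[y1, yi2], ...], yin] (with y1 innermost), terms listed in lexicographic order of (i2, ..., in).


Left-normed coefficients sit on the y1-initial expansion words.
Composite bracket: [y1, [y3, y2]]
The bracket unfolds into 4 signed words via [a, b] = ab - ba (2^2 = 4).
Only words starting with y1 matter:
  from y1y2y3, sign -1: term -[[y1, y2], y3]
  from y1y3y2, sign +1: term +[[y1, y3], y2]

-[[y1, y2], y3] + [[y1, y3], y2]


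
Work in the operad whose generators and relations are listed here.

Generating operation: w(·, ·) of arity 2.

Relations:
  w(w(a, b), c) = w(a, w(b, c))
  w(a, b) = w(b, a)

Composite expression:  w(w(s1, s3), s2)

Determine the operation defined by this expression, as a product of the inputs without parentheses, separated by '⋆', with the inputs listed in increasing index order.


Both nesting and order wash out for w; what remains is which s's occur.
w(s1, s3) linearizes to s1 ⋆ s3
w(w(s1, s3), s2) linearizes to s1 ⋆ s3 ⋆ s2
sorting the factors by input index: s1 ⋆ s2 ⋆ s3

s1 ⋆ s2 ⋆ s3


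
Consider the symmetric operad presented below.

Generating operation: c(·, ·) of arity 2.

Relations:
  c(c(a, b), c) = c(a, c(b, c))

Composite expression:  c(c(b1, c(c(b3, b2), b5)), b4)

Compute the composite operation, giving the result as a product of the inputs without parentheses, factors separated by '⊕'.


Associativity of c dissolves the nesting; only the b-input order survives.
c(b3, b2) flattens to b3 ⊕ b2
c(c(b3, b2), b5) flattens to b3 ⊕ b2 ⊕ b5
c(b1, c(c(b3, b2), b5)) flattens to b1 ⊕ b3 ⊕ b2 ⊕ b5
c(c(b1, c(c(b3, b2), b5)), b4) flattens to b1 ⊕ b3 ⊕ b2 ⊕ b5 ⊕ b4

b1 ⊕ b3 ⊕ b2 ⊕ b5 ⊕ b4


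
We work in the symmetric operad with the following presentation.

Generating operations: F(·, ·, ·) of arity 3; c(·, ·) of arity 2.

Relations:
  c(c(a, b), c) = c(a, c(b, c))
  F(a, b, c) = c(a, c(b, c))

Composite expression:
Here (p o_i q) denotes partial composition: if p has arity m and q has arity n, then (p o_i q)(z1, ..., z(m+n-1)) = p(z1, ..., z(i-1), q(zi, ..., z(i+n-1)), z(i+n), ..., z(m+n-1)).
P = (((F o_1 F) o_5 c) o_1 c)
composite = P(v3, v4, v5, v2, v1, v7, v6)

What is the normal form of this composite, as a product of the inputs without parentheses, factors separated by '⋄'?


v3 ⋄ v4 ⋄ v5 ⋄ v2 ⋄ v1 ⋄ v7 ⋄ v6


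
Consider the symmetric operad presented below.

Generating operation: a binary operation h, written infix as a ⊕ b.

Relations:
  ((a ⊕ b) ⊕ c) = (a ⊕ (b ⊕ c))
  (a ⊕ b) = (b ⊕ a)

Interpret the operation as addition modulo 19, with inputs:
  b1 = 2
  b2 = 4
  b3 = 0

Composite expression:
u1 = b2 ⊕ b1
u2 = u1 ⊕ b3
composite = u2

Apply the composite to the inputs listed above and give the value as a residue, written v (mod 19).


6 (mod 19)

(b2 ⊕ b1) = 6
((b2 ⊕ b1) ⊕ b3) = 6


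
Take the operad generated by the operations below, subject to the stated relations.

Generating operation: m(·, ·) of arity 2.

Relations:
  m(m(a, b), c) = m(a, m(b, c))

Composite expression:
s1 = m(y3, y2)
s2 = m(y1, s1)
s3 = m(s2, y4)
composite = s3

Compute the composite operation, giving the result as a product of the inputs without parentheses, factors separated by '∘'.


The m-tree's shape is irrelevant; the y-reading-order decides.
m(y3, y2) reduces to y3 ∘ y2
m(y1, m(y3, y2)) reduces to y1 ∘ y3 ∘ y2
m(m(y1, m(y3, y2)), y4) reduces to y1 ∘ y3 ∘ y2 ∘ y4

y1 ∘ y3 ∘ y2 ∘ y4


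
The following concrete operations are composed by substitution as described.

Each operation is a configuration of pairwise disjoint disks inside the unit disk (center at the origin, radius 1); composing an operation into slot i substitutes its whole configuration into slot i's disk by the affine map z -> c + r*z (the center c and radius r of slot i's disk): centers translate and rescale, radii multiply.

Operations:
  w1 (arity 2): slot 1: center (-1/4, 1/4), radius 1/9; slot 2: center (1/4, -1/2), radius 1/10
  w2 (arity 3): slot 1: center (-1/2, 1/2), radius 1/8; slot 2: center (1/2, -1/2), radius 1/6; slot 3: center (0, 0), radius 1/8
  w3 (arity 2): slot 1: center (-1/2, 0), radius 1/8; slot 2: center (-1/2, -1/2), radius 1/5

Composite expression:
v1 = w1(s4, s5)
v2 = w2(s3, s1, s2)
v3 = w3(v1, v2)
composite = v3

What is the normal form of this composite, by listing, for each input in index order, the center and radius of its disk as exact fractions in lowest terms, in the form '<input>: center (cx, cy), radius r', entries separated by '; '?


s1: center (-2/5, -3/5), radius 1/30; s2: center (-1/2, -1/2), radius 1/40; s3: center (-3/5, -2/5), radius 1/40; s4: center (-17/32, 1/32), radius 1/72; s5: center (-15/32, -1/16), radius 1/80


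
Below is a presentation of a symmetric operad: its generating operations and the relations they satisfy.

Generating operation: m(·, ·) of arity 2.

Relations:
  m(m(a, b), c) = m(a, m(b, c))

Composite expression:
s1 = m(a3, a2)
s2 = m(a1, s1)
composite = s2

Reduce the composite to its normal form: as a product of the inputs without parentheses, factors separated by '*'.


a1 * a3 * a2

All parenthesizations of m agree; list the a-inputs left to right.
m(a3, a2) unparenthesizes to a3 * a2
m(a1, m(a3, a2)) unparenthesizes to a1 * a3 * a2


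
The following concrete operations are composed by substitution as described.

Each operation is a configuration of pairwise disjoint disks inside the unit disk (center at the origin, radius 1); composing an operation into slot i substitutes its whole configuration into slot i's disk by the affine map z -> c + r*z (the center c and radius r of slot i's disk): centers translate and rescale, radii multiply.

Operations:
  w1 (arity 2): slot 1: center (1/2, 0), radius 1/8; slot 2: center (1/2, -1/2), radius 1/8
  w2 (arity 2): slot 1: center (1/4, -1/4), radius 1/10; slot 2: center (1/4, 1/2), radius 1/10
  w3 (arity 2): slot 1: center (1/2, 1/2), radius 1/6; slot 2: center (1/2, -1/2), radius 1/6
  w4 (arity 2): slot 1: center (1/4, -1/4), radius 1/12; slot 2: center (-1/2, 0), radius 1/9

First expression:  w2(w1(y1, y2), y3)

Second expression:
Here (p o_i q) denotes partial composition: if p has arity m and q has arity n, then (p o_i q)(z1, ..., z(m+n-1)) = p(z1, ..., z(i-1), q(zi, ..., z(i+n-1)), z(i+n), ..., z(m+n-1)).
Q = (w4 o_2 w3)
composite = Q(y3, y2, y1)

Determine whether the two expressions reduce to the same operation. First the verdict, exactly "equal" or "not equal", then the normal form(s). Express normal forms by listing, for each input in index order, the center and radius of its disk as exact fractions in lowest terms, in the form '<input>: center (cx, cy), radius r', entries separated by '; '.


not equal; first: y1: center (3/10, -1/4), radius 1/80; y2: center (3/10, -3/10), radius 1/80; y3: center (1/4, 1/2), radius 1/10; second: y1: center (-4/9, -1/18), radius 1/54; y2: center (-4/9, 1/18), radius 1/54; y3: center (1/4, -1/4), radius 1/12

In normal form, the first expression is y1: center (3/10, -1/4), radius 1/80; y2: center (3/10, -3/10), radius 1/80; y3: center (1/4, 1/2), radius 1/10
In normal form, the second expression is y1: center (-4/9, -1/18), radius 1/54; y2: center (-4/9, 1/18), radius 1/54; y3: center (1/4, -1/4), radius 1/12
No match — not equal.


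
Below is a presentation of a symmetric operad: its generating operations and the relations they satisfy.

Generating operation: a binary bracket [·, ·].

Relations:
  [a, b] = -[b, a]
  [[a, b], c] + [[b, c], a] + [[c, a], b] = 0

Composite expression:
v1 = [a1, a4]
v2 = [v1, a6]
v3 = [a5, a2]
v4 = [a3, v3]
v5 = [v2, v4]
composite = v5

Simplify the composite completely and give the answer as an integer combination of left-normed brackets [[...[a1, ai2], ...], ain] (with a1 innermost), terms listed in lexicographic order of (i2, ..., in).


[[[[[a1, a4], a6], a2], a5], a3] - [[[[[a1, a4], a6], a3], a2], a5] + [[[[[a1, a4], a6], a3], a5], a2] - [[[[[a1, a4], a6], a5], a2], a3]

Expand each bracket as ab - ba; the a1-initial words give the coefficients.
Composite bracket: [[[a1, a4], a6], [a3, [a5, a2]]]
Under [a, b] = ab - ba we get 32 signed associative words (2^5 = 32).
Only words starting with a1 matter:
  word a1a4a6a2a5a3 has sign +1, contributing +[[[[[a1, a4], a6], a2], a5], a3]
  word a1a4a6a3a2a5 has sign -1, contributing -[[[[[a1, a4], a6], a3], a2], a5]
  word a1a4a6a3a5a2 has sign +1, contributing +[[[[[a1, a4], a6], a3], a5], a2]
  word a1a4a6a5a2a3 has sign -1, contributing -[[[[[a1, a4], a6], a5], a2], a3]


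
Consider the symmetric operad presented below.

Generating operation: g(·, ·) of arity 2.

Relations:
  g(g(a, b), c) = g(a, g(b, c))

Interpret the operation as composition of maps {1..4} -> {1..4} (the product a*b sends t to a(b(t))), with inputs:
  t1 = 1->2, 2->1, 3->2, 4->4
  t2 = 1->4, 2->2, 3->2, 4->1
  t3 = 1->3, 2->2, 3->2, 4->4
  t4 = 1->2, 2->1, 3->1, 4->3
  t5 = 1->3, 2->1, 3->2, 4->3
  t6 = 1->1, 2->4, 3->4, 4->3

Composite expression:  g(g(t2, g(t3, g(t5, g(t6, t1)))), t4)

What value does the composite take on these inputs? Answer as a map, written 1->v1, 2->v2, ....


1->2, 2->2, 3->2, 4->2

g(t6, t1) = 1->4, 2->1, 3->4, 4->3
g(t5, g(t6, t1)) = 1->3, 2->3, 3->3, 4->2
g(t3, g(t5, g(t6, t1))) = 1->2, 2->2, 3->2, 4->2
g(t2, g(t3, g(t5, g(t6, t1)))) = 1->2, 2->2, 3->2, 4->2
g(g(t2, g(t3, g(t5, g(t6, t1)))), t4) = 1->2, 2->2, 3->2, 4->2


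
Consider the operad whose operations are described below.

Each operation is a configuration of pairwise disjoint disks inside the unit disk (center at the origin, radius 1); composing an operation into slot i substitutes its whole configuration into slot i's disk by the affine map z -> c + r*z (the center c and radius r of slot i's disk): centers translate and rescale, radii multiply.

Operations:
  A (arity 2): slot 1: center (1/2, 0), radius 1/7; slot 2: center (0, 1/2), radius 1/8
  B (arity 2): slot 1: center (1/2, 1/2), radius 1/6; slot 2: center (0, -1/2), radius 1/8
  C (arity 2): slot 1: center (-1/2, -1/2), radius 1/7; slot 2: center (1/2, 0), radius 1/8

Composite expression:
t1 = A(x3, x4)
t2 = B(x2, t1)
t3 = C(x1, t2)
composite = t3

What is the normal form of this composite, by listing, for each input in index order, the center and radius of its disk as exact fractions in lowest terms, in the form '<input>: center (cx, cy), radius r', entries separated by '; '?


x1: center (-1/2, -1/2), radius 1/7; x2: center (9/16, 1/16), radius 1/48; x3: center (65/128, -1/16), radius 1/448; x4: center (1/2, -7/128), radius 1/512

Only the slot chain above each x matters under C; compose those maps.
input x1: composing its 1 substitution step yields center (-1/2, -1/2), radius 1/7
input x2: composing its 2 substitution steps yields center (9/16, 1/16), radius 1/48
input x3: composing its 3 substitution steps yields center (65/128, -1/16), radius 1/448
input x4: composing its 3 substitution steps yields center (1/2, -7/128), radius 1/512


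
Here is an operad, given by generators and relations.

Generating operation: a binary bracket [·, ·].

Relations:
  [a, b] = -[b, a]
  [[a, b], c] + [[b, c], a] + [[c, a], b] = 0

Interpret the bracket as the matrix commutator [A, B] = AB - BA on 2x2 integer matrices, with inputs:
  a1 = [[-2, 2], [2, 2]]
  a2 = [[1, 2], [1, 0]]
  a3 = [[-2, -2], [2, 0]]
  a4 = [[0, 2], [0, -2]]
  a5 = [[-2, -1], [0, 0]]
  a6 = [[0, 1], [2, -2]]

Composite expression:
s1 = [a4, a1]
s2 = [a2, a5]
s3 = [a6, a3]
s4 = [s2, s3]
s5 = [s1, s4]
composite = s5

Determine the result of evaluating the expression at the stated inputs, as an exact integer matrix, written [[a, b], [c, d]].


[[-256, 352], [288, 256]]

[a4, a1] = [[4, 12], [-4, -4]]
[a2, a5] = [[1, 3], [-2, -1]]
[a6, a3] = [[6, -2], [-8, -6]]
[[a2, a5], [a6, a3]] = [[-28, -40], [-8, 28]]
[[a4, a1], [[a2, a5], [a6, a3]]] = [[-256, 352], [288, 256]]


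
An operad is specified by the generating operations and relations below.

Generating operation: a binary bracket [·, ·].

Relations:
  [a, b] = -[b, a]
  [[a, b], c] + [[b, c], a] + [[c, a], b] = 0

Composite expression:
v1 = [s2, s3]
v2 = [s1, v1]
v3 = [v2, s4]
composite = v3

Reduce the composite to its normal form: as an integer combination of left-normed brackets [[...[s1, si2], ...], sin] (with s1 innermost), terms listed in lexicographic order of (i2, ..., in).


[[[s1, s2], s3], s4] - [[[s1, s3], s2], s4]


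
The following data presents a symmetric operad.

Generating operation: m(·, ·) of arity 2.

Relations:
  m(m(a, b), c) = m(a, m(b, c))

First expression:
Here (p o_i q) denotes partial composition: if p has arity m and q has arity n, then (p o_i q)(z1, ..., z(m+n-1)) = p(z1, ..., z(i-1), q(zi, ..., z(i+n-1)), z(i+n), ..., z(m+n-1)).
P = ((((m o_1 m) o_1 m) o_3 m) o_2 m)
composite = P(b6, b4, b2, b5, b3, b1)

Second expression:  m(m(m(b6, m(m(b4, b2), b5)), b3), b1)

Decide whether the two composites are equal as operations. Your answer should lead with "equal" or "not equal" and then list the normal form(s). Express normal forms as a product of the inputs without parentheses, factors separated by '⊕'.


equal — both sides give b6 ⊕ b4 ⊕ b2 ⊕ b5 ⊕ b3 ⊕ b1

The first composite normalizes to b6 ⊕ b4 ⊕ b2 ⊕ b5 ⊕ b3 ⊕ b1
The second composite normalizes to b6 ⊕ b4 ⊕ b2 ⊕ b5 ⊕ b3 ⊕ b1
The forms coincide; equal.


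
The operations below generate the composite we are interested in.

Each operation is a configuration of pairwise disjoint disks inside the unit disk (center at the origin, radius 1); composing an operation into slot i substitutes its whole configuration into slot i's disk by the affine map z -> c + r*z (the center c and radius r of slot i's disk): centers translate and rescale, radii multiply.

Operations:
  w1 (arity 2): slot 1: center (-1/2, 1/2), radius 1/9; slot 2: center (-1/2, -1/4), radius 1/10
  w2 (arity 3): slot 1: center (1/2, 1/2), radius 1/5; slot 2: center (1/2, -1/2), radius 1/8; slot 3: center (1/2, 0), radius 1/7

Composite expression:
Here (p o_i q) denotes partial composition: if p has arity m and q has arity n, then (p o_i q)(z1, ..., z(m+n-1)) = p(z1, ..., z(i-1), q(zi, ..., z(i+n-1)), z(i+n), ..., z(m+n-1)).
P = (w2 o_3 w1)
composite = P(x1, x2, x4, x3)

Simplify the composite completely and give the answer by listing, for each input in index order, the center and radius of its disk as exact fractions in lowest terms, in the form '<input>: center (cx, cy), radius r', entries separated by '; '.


x1: center (1/2, 1/2), radius 1/5; x2: center (1/2, -1/2), radius 1/8; x3: center (3/7, -1/28), radius 1/70; x4: center (3/7, 1/14), radius 1/63


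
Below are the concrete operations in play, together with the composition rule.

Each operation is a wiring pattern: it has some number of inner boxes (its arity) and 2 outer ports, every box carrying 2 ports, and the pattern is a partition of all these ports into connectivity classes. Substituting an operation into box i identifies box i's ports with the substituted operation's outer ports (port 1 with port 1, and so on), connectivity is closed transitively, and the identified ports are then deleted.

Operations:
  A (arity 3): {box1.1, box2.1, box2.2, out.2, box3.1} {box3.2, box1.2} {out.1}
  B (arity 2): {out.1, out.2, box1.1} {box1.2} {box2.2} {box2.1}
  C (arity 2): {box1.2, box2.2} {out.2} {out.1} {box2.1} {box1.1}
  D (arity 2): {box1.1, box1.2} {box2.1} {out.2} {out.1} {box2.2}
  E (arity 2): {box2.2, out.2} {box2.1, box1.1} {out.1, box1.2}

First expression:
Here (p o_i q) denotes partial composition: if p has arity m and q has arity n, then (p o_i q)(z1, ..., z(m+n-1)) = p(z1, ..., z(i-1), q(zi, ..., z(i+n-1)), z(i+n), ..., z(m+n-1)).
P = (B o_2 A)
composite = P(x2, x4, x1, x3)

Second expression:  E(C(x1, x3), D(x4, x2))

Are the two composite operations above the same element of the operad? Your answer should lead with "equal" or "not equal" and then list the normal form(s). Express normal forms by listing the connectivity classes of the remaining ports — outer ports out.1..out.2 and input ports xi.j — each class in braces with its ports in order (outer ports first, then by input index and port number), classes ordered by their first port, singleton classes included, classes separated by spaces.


The first expression, normalized: {out.1, out.2, x2.1} {x1.1, x1.2, x3.1, x4.1} {x2.2} {x3.2, x4.2}
The second expression, normalized: {out.1} {out.2} {x1.1} {x1.2, x3.2} {x2.1} {x2.2} {x3.1} {x4.1, x4.2}
Distinct normal forms: not equal.

not equal: they reduce to {out.1, out.2, x2.1} {x1.1, x1.2, x3.1, x4.1} {x2.2} {x3.2, x4.2} and {out.1} {out.2} {x1.1} {x1.2, x3.2} {x2.1} {x2.2} {x3.1} {x4.1, x4.2}


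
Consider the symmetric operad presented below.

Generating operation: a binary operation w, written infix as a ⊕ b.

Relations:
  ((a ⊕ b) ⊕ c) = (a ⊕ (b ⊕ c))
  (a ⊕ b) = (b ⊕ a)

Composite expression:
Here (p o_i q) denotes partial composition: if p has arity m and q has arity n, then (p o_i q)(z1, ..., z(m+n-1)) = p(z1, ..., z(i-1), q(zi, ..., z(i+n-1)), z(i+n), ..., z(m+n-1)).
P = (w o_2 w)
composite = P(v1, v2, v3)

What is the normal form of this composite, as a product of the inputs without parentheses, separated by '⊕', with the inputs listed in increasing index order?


v1 ⊕ v2 ⊕ v3

Any arrangement under w is one operation, so sort the v-inputs.
(v2 ⊕ v3) linearizes to v2 ⊕ v3
(v1 ⊕ (v2 ⊕ v3)) linearizes to v1 ⊕ v2 ⊕ v3
sorting the factors by input index: v1 ⊕ v2 ⊕ v3


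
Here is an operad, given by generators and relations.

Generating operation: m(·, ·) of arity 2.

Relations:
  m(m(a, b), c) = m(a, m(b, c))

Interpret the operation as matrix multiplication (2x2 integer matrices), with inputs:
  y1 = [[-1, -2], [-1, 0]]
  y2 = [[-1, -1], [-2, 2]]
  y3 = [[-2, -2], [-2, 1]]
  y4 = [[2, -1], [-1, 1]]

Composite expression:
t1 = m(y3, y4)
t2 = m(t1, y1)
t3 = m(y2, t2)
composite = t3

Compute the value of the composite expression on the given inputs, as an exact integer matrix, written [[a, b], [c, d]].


m(y3, y4) = [[-2, 0], [-5, 3]]
m(m(y3, y4), y1) = [[2, 4], [2, 10]]
m(y2, m(m(y3, y4), y1)) = [[-4, -14], [0, 12]]

[[-4, -14], [0, 12]]


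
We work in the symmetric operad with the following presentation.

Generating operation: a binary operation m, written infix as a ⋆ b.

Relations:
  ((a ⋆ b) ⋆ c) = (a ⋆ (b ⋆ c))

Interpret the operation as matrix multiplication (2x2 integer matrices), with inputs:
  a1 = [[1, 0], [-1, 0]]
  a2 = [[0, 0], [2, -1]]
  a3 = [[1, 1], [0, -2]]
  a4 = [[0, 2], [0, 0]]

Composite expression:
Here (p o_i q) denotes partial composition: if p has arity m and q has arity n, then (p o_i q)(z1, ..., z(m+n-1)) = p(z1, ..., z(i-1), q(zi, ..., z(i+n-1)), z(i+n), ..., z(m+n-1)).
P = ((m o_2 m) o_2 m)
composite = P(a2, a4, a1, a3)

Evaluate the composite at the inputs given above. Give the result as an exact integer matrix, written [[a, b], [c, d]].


[[0, 0], [-4, -4]]

(a4 ⋆ a1) = [[-2, 0], [0, 0]]
((a4 ⋆ a1) ⋆ a3) = [[-2, -2], [0, 0]]
(a2 ⋆ ((a4 ⋆ a1) ⋆ a3)) = [[0, 0], [-4, -4]]


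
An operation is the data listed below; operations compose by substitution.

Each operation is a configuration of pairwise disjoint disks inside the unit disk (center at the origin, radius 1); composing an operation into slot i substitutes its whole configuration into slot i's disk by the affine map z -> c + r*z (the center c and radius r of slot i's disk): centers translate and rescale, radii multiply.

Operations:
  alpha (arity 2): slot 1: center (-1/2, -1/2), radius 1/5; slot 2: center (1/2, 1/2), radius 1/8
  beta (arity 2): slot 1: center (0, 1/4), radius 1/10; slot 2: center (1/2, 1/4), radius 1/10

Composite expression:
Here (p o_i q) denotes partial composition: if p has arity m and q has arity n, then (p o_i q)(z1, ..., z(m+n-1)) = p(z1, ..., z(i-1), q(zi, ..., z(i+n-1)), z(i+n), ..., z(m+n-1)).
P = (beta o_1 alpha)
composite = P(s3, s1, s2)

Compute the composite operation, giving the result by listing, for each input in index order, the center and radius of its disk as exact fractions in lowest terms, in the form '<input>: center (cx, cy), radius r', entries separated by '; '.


s1: center (1/20, 3/10), radius 1/80; s2: center (1/2, 1/4), radius 1/10; s3: center (-1/20, 1/5), radius 1/50

Follow each s-input down from beta: c' goes to c + r*c', radius to r*r'.
input s3: applying the 2 nested substitutions gives center (-1/20, 1/5), radius 1/50
input s1: applying the 2 nested substitutions gives center (1/20, 3/10), radius 1/80
input s2: applying the 1 nested substitution gives center (1/2, 1/4), radius 1/10


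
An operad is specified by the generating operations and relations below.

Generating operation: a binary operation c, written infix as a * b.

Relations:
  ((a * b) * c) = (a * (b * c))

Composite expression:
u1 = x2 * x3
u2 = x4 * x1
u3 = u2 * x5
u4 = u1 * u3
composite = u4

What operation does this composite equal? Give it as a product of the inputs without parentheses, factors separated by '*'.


x2 * x3 * x4 * x1 * x5

The c-tree's shape is irrelevant; the x-reading-order decides.
(x2 * x3) linearizes to x2 * x3
(x4 * x1) linearizes to x4 * x1
((x4 * x1) * x5) linearizes to x4 * x1 * x5
((x2 * x3) * ((x4 * x1) * x5)) linearizes to x2 * x3 * x4 * x1 * x5


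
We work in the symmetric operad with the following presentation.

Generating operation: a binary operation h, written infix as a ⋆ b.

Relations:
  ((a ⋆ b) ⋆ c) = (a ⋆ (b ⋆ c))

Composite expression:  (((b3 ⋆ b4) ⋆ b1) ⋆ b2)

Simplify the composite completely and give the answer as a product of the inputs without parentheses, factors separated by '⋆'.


All parenthesizations of h agree; list the b-inputs left to right.
(b3 ⋆ b4) spells out as b3 ⋆ b4
((b3 ⋆ b4) ⋆ b1) spells out as b3 ⋆ b4 ⋆ b1
(((b3 ⋆ b4) ⋆ b1) ⋆ b2) spells out as b3 ⋆ b4 ⋆ b1 ⋆ b2

b3 ⋆ b4 ⋆ b1 ⋆ b2


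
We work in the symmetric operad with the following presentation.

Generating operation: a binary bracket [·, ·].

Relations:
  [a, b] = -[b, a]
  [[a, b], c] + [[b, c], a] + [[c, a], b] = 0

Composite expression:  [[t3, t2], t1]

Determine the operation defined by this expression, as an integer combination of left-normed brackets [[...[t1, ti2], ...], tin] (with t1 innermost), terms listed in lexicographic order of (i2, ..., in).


[[t1, t2], t3] - [[t1, t3], t2]


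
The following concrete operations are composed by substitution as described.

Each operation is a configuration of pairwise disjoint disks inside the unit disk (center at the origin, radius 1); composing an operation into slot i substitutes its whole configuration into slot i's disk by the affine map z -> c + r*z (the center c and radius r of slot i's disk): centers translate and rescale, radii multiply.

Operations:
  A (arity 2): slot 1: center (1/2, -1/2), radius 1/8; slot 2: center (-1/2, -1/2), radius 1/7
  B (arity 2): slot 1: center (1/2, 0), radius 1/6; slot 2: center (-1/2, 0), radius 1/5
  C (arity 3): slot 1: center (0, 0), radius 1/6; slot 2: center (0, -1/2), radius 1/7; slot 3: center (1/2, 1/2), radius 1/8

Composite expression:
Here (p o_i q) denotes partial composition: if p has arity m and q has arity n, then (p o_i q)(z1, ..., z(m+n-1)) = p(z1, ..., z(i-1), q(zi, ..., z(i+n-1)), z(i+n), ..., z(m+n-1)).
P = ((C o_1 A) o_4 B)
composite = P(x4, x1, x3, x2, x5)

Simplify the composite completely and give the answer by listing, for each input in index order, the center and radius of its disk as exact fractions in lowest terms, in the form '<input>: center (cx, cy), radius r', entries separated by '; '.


x1: center (-1/12, -1/12), radius 1/42; x2: center (9/16, 1/2), radius 1/48; x3: center (0, -1/2), radius 1/7; x4: center (1/12, -1/12), radius 1/48; x5: center (7/16, 1/2), radius 1/40

Only the slot chain above each x matters under C; compose those maps.
x4: after 2 affine steps, its disk has center (1/12, -1/12), radius 1/48
x1: after 2 affine steps, its disk has center (-1/12, -1/12), radius 1/42
x3: after 1 affine step, its disk has center (0, -1/2), radius 1/7
x2: after 2 affine steps, its disk has center (9/16, 1/2), radius 1/48
x5: after 2 affine steps, its disk has center (7/16, 1/2), radius 1/40


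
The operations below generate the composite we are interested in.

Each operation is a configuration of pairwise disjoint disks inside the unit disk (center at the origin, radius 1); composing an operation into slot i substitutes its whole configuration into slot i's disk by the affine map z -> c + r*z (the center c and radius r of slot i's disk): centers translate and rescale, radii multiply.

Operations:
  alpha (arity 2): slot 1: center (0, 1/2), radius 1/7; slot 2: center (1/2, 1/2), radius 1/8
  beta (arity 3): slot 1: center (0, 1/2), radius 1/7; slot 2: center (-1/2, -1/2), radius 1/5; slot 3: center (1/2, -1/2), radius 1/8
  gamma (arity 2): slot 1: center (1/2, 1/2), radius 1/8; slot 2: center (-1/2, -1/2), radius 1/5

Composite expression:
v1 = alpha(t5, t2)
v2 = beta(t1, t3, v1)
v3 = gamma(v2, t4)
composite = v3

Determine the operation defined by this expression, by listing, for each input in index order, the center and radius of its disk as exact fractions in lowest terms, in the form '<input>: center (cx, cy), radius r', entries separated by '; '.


t1: center (1/2, 9/16), radius 1/56; t2: center (73/128, 57/128), radius 1/512; t3: center (7/16, 7/16), radius 1/40; t4: center (-1/2, -1/2), radius 1/5; t5: center (9/16, 57/128), radius 1/448

Affine substitution under gamma: radii multiply and t-centers shift.
tracing t1 down its 2-map path: center (1/2, 9/16), radius 1/56
tracing t3 down its 2-map path: center (7/16, 7/16), radius 1/40
tracing t5 down its 3-map path: center (9/16, 57/128), radius 1/448
tracing t2 down its 3-map path: center (73/128, 57/128), radius 1/512
tracing t4 down its 1-map path: center (-1/2, -1/2), radius 1/5


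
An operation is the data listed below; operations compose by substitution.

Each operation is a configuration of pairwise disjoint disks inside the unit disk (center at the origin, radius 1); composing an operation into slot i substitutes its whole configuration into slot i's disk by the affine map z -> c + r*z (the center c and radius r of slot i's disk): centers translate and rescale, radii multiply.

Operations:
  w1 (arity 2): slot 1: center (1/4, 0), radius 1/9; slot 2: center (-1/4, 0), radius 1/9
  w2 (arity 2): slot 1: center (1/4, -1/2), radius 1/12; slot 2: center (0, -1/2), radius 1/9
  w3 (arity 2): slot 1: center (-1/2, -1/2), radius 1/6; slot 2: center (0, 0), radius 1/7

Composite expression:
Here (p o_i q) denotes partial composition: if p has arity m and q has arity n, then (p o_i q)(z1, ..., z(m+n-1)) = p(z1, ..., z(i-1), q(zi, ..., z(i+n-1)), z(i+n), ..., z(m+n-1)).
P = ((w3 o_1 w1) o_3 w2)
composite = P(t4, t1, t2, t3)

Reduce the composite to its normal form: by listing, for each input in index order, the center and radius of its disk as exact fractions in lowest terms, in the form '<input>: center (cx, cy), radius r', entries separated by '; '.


Affine substitution under w3: radii multiply and t-centers shift.
input t4: composing its 2 substitution steps yields center (-11/24, -1/2), radius 1/54
input t1: composing its 2 substitution steps yields center (-13/24, -1/2), radius 1/54
input t2: composing its 2 substitution steps yields center (1/28, -1/14), radius 1/84
input t3: composing its 2 substitution steps yields center (0, -1/14), radius 1/63

t1: center (-13/24, -1/2), radius 1/54; t2: center (1/28, -1/14), radius 1/84; t3: center (0, -1/14), radius 1/63; t4: center (-11/24, -1/2), radius 1/54
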